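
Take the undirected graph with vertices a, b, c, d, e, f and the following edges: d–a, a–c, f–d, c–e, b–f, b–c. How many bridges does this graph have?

The edges on the cycle b-f-d-a-c-b are not bridges since each lies on that cycle.
But removing c–e disconnects c from e — this is a bridge.

1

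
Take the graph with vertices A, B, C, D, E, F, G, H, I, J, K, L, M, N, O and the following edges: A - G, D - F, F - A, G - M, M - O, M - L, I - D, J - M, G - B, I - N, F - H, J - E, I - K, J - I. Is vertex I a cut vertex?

Yes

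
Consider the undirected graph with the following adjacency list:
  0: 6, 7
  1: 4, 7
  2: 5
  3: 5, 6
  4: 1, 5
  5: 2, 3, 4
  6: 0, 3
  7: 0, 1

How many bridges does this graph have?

1

The edges on the cycle 4-5-3-6-0-7-1-4 are not bridges since each lies on that cycle.
But removing 5-2 disconnects 5 from 2 — this is a bridge.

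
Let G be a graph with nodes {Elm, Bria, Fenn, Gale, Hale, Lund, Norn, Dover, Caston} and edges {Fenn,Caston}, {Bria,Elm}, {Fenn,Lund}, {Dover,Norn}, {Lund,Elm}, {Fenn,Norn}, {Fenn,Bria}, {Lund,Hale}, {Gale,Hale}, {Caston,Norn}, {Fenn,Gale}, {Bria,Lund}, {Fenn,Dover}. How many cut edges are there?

0

The edges on the cycle Fenn-Dover-Norn-Fenn are not bridges since each lies on that cycle.
Every edge lies on some cycle, so there are no bridges.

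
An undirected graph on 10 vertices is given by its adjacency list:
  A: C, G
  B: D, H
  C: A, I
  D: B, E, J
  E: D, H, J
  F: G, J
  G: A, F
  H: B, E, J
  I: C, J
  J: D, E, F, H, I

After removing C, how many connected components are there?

With C gone, the remaining components are: {A, B, D, E, F, G, H, I, J}.
That is 1 component.

1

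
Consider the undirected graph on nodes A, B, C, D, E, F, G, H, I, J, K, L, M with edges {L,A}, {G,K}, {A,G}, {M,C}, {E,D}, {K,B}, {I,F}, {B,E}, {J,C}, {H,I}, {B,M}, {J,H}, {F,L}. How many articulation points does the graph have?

Removing B increases the component count from 1 to 2, so B is a cut vertex.
Removing E increases the component count from 1 to 2, so E is a cut vertex.
By contrast removing A leaves 1 component; it is not a cut vertex. No other vertex is a cut vertex either.

2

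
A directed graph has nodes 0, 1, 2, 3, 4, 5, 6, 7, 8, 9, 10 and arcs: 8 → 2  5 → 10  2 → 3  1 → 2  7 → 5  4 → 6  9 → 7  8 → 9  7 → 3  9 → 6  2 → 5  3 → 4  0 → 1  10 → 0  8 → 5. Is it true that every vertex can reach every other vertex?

There is no directed path from 0 to 7, so the graph is not strongly connected.

No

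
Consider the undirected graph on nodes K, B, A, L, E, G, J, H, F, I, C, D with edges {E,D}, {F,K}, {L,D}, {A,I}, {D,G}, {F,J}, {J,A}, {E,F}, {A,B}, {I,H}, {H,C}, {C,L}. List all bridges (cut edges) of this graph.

The edges on the cycle E-F-J-A-I-H-C-L-D-E are not bridges since each lies on that cycle.
But removing D - G disconnects D from G; removing B - A disconnects B from A; removing F - K disconnects F from K — these are bridges.

A-B, D-G, F-K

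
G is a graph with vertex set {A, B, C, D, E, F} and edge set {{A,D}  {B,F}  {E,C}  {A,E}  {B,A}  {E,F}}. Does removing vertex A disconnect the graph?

Yes

Deleting A raises the number of components from 1 to 2, so A is a cut vertex.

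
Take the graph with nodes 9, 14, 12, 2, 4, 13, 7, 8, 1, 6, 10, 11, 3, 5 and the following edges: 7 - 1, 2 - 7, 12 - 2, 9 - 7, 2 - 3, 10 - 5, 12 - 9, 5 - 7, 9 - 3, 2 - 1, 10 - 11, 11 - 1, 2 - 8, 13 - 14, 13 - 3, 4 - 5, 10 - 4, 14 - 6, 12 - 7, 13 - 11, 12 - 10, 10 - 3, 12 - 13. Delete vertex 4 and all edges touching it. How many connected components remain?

1

With 4 gone, the remaining components are: {1, 2, 3, 5, 6, 7, 8, 9, 10, 11, 12, 13, 14}.
That is 1 component.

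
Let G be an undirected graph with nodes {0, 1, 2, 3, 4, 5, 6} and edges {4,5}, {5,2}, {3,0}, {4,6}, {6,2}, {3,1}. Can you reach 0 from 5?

No

The component containing 5 is {2, 4, 5, 6}, and 0 is not in it.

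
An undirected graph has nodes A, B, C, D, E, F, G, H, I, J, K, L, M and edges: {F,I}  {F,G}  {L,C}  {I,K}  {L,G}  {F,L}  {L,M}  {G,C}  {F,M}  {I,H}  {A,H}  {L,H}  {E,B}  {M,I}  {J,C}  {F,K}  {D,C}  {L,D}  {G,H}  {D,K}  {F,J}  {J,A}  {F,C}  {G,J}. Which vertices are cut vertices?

Removing G, for instance, still leaves 2 components. No single vertex removal increases the component count — the graph has no articulation points.

none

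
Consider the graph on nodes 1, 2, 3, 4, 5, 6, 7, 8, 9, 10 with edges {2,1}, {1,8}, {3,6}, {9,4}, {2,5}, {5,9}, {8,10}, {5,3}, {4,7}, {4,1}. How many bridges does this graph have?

5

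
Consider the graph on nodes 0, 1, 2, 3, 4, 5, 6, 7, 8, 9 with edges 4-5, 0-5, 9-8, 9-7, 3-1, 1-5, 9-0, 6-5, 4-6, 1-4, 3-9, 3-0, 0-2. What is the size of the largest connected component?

Starting from 0 we can reach 0, 1, 2, 3, 4, 5, 6, 7, 8, 9. That is one component of size 10.
The largest has 10 vertices.

10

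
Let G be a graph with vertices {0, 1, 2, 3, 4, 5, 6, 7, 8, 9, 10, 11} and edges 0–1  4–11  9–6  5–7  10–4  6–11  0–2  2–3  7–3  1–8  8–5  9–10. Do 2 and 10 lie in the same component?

No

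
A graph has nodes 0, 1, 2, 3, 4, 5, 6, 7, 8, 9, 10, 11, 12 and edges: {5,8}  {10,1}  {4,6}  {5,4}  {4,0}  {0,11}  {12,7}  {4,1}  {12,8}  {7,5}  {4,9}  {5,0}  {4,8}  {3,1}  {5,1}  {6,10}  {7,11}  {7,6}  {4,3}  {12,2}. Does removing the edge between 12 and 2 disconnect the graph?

Removing 12–2 leaves no path between 12 and 2: the component count goes from 1 to 2. So it is a bridge.

Yes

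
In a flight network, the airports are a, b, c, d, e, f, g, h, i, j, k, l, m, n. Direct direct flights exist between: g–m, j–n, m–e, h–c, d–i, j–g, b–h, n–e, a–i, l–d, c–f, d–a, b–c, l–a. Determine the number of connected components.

4

k is isolated — a component by itself.
Starting from b we can reach b, c, f, h. That is one component of size 4.
Starting from a we can reach a, d, i, l. That is one component of size 4.
Starting from e we can reach e, g, j, m, n. That is one component of size 5.
Total: 4 components.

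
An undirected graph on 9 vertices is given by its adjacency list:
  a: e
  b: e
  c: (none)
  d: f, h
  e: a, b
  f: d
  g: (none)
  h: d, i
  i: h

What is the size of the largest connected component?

c is isolated — a component by itself.
g is isolated — a component by itself.
Starting from a we can reach a, b, e. That is one component of size 3.
Starting from d we can reach d, f, h, i. That is one component of size 4.
The largest has 4 vertices.

4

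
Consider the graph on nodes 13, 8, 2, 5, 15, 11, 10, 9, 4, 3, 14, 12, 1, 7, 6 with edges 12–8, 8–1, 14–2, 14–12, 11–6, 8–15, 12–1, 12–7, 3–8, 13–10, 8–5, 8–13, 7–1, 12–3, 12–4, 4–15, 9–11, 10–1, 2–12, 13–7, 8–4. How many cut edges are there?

The edges on the cycle 12-3-8-13-7-12 are not bridges since each lies on that cycle.
But removing 11–6 disconnects 11 from 6; removing 9–11 disconnects 9 from 11; removing 5–8 disconnects 5 from 8 — these are bridges.
That makes 3 bridges.

3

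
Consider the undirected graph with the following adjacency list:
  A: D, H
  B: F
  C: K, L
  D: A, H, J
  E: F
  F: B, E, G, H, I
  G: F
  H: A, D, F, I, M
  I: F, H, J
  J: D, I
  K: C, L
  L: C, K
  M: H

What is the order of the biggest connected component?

10

Starting from C we can reach C, K, L. That is one component of size 3.
Starting from A we can reach A, B, D, E, F, G, H, I, J, M. That is one component of size 10.
The largest has 10 vertices.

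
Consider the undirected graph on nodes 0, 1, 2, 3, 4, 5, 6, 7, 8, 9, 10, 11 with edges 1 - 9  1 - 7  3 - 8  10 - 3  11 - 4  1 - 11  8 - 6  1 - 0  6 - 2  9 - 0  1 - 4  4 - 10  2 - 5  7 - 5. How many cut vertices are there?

1

Removing 1 increases the component count from 1 to 2, so 1 is a cut vertex.
By contrast removing 4 leaves 1 component; it is not a cut vertex. No other vertex is a cut vertex either.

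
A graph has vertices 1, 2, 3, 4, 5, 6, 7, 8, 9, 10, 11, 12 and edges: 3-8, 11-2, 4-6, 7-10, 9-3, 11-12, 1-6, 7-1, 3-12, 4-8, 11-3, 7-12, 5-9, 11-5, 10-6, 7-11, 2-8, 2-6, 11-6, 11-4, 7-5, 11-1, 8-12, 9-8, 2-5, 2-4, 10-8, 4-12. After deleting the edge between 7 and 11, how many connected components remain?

1

7 and 11 are still connected via 7-5-11, so the component count stays at 1.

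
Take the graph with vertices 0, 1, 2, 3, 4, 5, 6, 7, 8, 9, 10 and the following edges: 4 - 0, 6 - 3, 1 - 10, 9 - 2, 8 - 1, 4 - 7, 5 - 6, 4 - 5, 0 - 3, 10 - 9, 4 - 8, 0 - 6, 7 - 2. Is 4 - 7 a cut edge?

No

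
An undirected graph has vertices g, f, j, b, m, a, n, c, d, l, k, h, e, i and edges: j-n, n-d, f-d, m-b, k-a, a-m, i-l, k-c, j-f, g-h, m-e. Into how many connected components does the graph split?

Starting from g we can reach g, h. That is one component of size 2.
Starting from i we can reach i, l. That is one component of size 2.
Starting from d we can reach d, f, j, n. That is one component of size 4.
Starting from a we can reach a, b, c, e, k, m. That is one component of size 6.
Total: 4 components.

4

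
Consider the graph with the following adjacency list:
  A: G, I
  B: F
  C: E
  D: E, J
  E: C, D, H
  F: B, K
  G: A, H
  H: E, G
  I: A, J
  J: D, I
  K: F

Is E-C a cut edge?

Yes

Removing E-C leaves no path between E and C: the component count goes from 2 to 3. So it is a bridge.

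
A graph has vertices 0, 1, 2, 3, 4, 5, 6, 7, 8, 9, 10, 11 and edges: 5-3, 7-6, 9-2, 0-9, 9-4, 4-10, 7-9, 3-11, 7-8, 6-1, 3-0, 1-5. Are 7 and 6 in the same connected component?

Yes

From 7 we can reach 0, 1, 2, 3, 4, 5, 6, 7, 8, 9, 10, 11, which includes 6.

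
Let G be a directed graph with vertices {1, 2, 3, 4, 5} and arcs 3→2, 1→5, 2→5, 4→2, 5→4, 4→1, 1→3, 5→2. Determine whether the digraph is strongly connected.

Yes

From 5 we can reach every vertex (1, 2, 3, 4, 5), and every vertex can reach 5 (1, 2, 3, 4, 5). So the whole graph is one strongly connected component.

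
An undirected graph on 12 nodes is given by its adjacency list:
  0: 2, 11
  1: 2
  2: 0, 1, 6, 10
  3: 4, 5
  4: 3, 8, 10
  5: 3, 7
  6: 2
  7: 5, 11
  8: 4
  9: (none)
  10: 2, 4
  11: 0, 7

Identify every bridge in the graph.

1-2, 2-6, 4-8

The edges on the cycle 0-2-10-4-3-5-7-11-0 are not bridges since each lies on that cycle.
But removing 6-2 disconnects 6 from 2; removing 2-1 disconnects 2 from 1; removing 8-4 disconnects 8 from 4 — these are bridges.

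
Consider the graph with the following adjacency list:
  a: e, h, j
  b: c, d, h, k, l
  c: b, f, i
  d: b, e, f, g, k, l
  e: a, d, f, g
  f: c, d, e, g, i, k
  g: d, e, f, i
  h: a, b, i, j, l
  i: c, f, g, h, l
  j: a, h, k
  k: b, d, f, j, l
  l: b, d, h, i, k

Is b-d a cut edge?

After removing b-d, the path b-l-d still connects them, so the edge is not a bridge.

No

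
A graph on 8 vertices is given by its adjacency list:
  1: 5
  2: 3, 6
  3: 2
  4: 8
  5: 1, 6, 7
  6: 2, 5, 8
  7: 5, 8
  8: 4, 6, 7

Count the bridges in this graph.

The edges on the cycle 6-5-7-8-6 are not bridges since each lies on that cycle.
But removing 5-1 disconnects 5 from 1; removing 2-3 disconnects 2 from 3; removing 6-2 disconnects 6 from 2; removing 8-4 disconnects 8 from 4 — these are bridges.
That makes 4 bridges.

4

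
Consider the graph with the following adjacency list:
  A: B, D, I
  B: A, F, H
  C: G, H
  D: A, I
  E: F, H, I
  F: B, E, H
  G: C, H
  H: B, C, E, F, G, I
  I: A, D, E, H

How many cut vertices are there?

Removing H increases the component count from 1 to 2, so H is a cut vertex.
By contrast removing F leaves 1 component; it is not a cut vertex. No other vertex is a cut vertex either.

1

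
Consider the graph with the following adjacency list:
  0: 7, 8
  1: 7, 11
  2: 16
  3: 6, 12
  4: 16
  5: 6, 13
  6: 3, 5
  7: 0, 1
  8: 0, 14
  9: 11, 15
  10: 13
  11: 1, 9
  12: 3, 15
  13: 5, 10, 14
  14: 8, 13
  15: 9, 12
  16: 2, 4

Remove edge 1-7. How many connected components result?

2

1 and 7 are still connected via 1-11-9-15-12-3-6-5-13-14-8-0-7, so the component count stays at 2.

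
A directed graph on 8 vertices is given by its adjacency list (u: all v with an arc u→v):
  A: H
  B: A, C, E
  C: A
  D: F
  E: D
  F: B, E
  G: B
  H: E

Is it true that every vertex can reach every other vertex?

No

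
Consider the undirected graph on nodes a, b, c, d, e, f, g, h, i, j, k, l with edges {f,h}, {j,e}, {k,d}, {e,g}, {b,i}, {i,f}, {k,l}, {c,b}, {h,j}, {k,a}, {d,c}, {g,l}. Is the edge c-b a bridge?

No

After removing c-b, the path c-d-k-l-g-e-j-h-f-i-b still connects them, so the edge is not a bridge.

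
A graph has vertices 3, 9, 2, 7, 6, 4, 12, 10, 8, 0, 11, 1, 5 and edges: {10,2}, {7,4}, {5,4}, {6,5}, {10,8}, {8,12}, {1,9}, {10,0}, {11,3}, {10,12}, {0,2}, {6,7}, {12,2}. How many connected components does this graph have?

Starting from 1 we can reach 1, 9. That is one component of size 2.
Starting from 3 we can reach 3, 11. That is one component of size 2.
Starting from 4 we can reach 4, 5, 6, 7. That is one component of size 4.
Starting from 0 we can reach 0, 2, 8, 10, 12. That is one component of size 5.
Total: 4 components.

4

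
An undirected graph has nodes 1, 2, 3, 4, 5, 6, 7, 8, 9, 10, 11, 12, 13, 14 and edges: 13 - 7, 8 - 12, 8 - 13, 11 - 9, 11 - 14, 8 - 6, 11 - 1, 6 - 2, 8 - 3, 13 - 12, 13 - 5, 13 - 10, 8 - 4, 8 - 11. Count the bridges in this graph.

The edges on the cycle 8-13-12-8 are not bridges since each lies on that cycle.
But removing 13 - 10 disconnects 13 from 10; removing 13 - 5 disconnects 13 from 5; removing 11 - 9 disconnects 11 from 9; removing 6 - 2 disconnects 6 from 2 — these are bridges.
In total 11 edges are bridges.

11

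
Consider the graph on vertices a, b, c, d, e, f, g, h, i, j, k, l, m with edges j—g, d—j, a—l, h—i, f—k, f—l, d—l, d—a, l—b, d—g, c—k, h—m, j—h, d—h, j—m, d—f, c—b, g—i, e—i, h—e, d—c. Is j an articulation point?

No

Deleting j leaves 1 component (was 1) (its neighbors d, g, h, m remain connected to each other), so j is not a cut vertex.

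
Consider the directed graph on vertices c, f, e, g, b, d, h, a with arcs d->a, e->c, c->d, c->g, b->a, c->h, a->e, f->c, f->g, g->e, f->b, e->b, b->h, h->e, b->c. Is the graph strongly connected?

There is no directed path from d to f, so the graph is not strongly connected.

No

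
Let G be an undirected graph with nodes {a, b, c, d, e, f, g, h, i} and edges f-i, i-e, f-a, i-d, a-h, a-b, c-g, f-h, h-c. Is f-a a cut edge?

No

After removing f-a, the path f-h-a still connects them, so the edge is not a bridge.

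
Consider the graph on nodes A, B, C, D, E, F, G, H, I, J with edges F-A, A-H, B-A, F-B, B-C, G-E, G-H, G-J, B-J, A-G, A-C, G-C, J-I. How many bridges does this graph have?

The edges on the cycle B-A-G-J-B are not bridges since each lies on that cycle.
But removing G-E disconnects G from E; removing I-J disconnects I from J — these are bridges.
That makes 2 bridges.

2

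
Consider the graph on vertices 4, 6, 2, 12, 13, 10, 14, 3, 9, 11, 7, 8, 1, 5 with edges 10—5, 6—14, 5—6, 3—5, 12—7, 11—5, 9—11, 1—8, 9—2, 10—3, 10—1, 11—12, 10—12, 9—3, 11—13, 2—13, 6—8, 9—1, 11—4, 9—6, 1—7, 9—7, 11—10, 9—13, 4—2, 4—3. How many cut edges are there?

The edges on the cycle 9-11-10-12-7-9 are not bridges since each lies on that cycle.
But removing 6—14 disconnects 6 from 14 — this is a bridge.

1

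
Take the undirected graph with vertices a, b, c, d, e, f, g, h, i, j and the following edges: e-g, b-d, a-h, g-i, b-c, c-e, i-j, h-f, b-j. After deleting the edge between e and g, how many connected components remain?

2

e and g are still connected via e-c-b-j-i-g, so the component count stays at 2.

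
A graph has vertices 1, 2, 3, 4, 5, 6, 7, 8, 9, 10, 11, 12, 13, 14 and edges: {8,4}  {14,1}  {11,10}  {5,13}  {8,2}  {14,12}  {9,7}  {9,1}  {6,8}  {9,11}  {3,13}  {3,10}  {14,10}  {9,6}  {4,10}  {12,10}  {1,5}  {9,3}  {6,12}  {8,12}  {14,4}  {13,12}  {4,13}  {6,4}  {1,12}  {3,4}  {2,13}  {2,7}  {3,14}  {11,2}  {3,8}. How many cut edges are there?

The edges on the cycle 9-3-14-1-5-13-2-11-9 are not bridges since each lies on that cycle.
Every edge lies on some cycle, so there are no bridges.

0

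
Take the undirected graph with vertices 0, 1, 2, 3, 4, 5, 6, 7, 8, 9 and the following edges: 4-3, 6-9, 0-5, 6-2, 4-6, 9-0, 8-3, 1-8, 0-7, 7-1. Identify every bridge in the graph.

The edges on the cycle 4-6-9-0-7-1-8-3-4 are not bridges since each lies on that cycle.
But removing 5-0 disconnects 5 from 0; removing 6-2 disconnects 6 from 2 — these are bridges.

0-5, 2-6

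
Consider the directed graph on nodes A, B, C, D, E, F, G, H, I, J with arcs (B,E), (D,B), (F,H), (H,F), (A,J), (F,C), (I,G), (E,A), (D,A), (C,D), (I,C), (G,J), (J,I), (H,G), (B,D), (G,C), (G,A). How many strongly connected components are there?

2

{A, B, C, D, E, G, I, J} are all mutually reachable — one SCC of size 8.
{F, H} are all mutually reachable — one SCC of size 2.
That gives 2 strongly connected components.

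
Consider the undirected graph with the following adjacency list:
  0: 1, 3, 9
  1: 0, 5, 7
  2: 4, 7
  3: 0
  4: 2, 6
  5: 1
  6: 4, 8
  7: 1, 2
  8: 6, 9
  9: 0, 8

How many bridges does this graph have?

The edges on the cycle 9-8-6-4-2-7-1-0-9 are not bridges since each lies on that cycle.
But removing 5-1 disconnects 5 from 1; removing 3-0 disconnects 3 from 0 — these are bridges.
That makes 2 bridges.

2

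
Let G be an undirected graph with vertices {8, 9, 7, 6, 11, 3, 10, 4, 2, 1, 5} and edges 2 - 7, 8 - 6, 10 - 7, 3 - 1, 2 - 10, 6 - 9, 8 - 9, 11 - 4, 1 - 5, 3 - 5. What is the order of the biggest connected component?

3

Starting from 4 we can reach 4, 11. That is one component of size 2.
Starting from 6 we can reach 6, 8, 9. That is one component of size 3.
Starting from 1 we can reach 1, 3, 5. That is one component of size 3.
Starting from 2 we can reach 2, 7, 10. That is one component of size 3.
The largest has 3 vertices.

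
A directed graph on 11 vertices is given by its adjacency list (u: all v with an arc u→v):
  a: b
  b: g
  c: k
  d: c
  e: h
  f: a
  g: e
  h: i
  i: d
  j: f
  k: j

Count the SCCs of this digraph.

{a, b, c, d, e, f, g, h, i, j, k} are all mutually reachable — one SCC of size 11.
That gives 1 strongly connected component.

1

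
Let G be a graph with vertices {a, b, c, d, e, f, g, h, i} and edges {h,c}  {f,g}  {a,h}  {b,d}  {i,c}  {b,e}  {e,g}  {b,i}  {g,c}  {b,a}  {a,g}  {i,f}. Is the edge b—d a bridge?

Removing b—d leaves no path between b and d: the component count goes from 1 to 2. So it is a bridge.

Yes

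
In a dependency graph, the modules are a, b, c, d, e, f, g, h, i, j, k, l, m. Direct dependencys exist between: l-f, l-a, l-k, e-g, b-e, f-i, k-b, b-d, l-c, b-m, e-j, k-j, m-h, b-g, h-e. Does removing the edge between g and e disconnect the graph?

No

After removing g-e, the path g-b-e still connects them, so the edge is not a bridge.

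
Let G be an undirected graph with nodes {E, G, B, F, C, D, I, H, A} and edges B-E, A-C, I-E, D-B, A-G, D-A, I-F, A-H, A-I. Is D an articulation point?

No

Deleting D leaves 1 component (was 1) (its neighbors A, B remain connected to each other), so D is not a cut vertex.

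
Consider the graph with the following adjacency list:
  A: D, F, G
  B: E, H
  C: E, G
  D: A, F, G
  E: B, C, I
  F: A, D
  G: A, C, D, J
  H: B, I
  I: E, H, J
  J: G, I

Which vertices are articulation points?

Removing G increases the component count from 1 to 2, so G is a cut vertex.
By contrast removing A leaves 1 component; it is not a cut vertex. No other vertex is a cut vertex either.

G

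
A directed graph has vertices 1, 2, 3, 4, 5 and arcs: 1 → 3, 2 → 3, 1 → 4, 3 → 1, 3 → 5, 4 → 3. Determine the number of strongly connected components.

3

{1, 3, 4} are all mutually reachable — one SCC of size 3.
{2} is an SCC by itself.
{5} is an SCC by itself.
That gives 3 strongly connected components.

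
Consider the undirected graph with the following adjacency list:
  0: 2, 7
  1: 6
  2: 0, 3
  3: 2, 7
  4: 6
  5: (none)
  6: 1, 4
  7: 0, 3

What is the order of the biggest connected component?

5 is isolated — a component by itself.
Starting from 1 we can reach 1, 4, 6. That is one component of size 3.
Starting from 0 we can reach 0, 2, 3, 7. That is one component of size 4.
The largest has 4 vertices.

4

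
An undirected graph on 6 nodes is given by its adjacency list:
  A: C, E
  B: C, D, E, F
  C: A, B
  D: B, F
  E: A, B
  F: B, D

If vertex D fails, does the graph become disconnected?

No

Deleting D leaves 1 component (was 1) (its neighbors B, F remain connected to each other), so D is not a cut vertex.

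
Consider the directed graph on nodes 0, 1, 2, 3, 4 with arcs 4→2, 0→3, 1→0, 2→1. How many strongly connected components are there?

{0} is an SCC by itself.
{4} is an SCC by itself.
{3} is an SCC by itself.
{1} is an SCC by itself.
{2} is an SCC by itself.
That gives 5 strongly connected components.

5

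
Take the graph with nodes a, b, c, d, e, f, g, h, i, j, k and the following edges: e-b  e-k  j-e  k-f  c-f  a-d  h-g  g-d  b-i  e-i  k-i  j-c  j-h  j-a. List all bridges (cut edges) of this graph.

none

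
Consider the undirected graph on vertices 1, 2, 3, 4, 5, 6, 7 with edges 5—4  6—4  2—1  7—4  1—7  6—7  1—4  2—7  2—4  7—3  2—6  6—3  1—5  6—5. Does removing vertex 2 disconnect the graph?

No

Deleting 2 leaves 1 component (was 1) (its neighbors 1, 4, 6, 7 remain connected to each other), so 2 is not a cut vertex.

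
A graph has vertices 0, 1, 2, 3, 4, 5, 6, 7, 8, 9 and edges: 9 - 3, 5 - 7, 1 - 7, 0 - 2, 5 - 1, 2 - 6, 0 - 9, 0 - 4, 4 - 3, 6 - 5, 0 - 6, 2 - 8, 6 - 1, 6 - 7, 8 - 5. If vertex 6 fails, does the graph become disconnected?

No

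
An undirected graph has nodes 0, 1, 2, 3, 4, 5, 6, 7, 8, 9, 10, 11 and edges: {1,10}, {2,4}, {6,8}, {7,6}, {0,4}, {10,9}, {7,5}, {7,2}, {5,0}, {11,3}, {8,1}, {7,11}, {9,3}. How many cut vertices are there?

1

Removing 7 increases the component count from 1 to 2, so 7 is a cut vertex.
By contrast removing 9 leaves 1 component; it is not a cut vertex. No other vertex is a cut vertex either.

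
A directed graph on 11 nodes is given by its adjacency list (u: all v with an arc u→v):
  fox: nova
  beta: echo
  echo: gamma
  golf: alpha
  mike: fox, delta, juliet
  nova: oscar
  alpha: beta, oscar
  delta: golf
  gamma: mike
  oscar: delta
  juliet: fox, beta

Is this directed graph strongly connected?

Yes

From delta we can reach every vertex (fox, beta, echo, golf, mike, nova, alpha, delta, gamma, oscar, juliet), and every vertex can reach delta (fox, beta, echo, golf, mike, nova, alpha, delta, gamma, oscar, juliet). So the whole graph is one strongly connected component.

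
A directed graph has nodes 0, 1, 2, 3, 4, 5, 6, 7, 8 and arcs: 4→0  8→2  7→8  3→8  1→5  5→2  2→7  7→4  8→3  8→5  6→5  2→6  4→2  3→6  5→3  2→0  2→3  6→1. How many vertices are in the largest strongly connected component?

{1, 2, 3, 4, 5, 6, 7, 8} are all mutually reachable — one SCC of size 8.
{0} is an SCC by itself.
The largest has 8 vertices.

8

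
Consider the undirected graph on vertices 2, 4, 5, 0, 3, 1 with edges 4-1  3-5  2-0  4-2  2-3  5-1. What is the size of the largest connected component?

Starting from 0 we can reach 0, 1, 2, 3, 4, 5. That is one component of size 6.
The largest has 6 vertices.

6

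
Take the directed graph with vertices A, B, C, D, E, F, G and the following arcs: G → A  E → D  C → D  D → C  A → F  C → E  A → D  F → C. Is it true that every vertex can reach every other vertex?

No

There is no directed path from C to G, so the graph is not strongly connected.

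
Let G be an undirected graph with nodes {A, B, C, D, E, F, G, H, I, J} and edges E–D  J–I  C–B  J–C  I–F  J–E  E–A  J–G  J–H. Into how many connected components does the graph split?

1

Starting from A we can reach A, B, C, D, E, F, G, H, I, J. That is one component of size 10.
Total: 1 component.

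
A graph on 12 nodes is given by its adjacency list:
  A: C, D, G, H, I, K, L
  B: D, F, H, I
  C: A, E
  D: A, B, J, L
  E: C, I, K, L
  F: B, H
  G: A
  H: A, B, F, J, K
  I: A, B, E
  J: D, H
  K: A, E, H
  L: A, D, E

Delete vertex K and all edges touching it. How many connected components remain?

1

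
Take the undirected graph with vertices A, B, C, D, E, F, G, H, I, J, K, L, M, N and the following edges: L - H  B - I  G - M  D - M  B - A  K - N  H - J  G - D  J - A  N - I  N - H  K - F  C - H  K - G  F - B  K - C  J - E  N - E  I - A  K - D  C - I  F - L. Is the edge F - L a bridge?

After removing F - L, the path F-K-N-H-L still connects them, so the edge is not a bridge.

No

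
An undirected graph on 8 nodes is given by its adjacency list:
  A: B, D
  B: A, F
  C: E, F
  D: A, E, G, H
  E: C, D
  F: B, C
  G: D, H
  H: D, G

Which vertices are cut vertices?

D

Removing D increases the component count from 1 to 2, so D is a cut vertex.
By contrast removing H leaves 1 component; it is not a cut vertex. No other vertex is a cut vertex either.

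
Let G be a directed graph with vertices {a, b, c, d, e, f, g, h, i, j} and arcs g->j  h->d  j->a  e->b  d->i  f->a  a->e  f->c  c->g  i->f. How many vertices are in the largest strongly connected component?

1

{g} is an SCC by itself.
{f} is an SCC by itself.
{e} is an SCC by itself.
{b} is an SCC by itself.
{c} is an SCC by itself.
(and 5 more singleton SCCs)
The largest has 1 vertex.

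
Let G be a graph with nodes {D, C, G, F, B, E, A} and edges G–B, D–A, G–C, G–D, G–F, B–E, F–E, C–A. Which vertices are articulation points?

G

Removing G increases the component count from 1 to 2, so G is a cut vertex.
By contrast removing C leaves 1 component; it is not a cut vertex. No other vertex is a cut vertex either.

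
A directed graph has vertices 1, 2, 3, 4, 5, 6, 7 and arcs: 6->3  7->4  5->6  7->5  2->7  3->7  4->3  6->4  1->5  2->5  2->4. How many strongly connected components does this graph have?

3

{3, 4, 5, 6, 7} are all mutually reachable — one SCC of size 5.
{1} is an SCC by itself.
{2} is an SCC by itself.
That gives 3 strongly connected components.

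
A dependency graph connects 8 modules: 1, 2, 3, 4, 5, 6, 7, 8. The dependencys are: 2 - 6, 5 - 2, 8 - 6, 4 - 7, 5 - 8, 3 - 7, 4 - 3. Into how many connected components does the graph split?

1 is isolated — a component by itself.
Starting from 3 we can reach 3, 4, 7. That is one component of size 3.
Starting from 2 we can reach 2, 5, 6, 8. That is one component of size 4.
Total: 3 components.

3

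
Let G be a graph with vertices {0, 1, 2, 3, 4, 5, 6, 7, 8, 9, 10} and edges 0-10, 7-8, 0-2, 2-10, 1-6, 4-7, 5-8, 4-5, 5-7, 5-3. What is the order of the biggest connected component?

5

9 is isolated — a component by itself.
Starting from 1 we can reach 1, 6. That is one component of size 2.
Starting from 0 we can reach 0, 2, 10. That is one component of size 3.
Starting from 3 we can reach 3, 4, 5, 7, 8. That is one component of size 5.
The largest has 5 vertices.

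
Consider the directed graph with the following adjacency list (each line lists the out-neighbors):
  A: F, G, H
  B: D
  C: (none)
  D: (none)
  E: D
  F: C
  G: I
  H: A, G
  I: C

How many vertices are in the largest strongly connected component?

2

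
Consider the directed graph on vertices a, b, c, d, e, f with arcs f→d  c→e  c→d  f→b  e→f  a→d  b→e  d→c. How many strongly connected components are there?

2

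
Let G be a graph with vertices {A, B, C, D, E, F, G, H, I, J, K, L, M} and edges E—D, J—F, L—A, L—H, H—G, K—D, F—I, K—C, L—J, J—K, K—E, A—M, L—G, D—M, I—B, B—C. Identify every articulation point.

Removing L increases the component count from 1 to 2, so L is a cut vertex.
By contrast removing H leaves 1 component; it is not a cut vertex. No other vertex is a cut vertex either.

L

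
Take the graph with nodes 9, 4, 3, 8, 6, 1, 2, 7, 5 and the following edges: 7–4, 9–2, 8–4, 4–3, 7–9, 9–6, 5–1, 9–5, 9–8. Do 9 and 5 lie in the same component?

From 9 we can reach 1, 2, 3, 4, 5, 6, 7, 8, 9, which includes 5.

Yes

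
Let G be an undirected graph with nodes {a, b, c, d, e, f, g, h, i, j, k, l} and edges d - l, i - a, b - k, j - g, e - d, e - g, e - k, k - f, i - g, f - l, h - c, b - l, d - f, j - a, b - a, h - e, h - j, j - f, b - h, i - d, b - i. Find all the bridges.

c-h

The edges on the cycle b-h-e-k-b are not bridges since each lies on that cycle.
But removing c - h disconnects c from h — this is a bridge.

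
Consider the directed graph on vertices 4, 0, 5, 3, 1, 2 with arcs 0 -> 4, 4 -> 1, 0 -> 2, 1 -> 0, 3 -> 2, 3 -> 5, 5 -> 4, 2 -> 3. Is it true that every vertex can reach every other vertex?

From 0 we can reach every vertex (0, 1, 2, 3, 4, 5), and every vertex can reach 0 (0, 1, 2, 3, 4, 5). So the whole graph is one strongly connected component.

Yes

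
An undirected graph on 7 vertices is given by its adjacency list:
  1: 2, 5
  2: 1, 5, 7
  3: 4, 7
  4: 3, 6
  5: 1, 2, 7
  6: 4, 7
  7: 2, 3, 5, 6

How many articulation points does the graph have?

Removing 7 increases the component count from 1 to 2, so 7 is a cut vertex.
By contrast removing 2 leaves 1 component; it is not a cut vertex. No other vertex is a cut vertex either.

1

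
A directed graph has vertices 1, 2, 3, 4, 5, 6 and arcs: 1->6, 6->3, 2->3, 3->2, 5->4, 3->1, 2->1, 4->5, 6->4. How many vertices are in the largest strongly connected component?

{1, 2, 3, 6} are all mutually reachable — one SCC of size 4.
{4, 5} are all mutually reachable — one SCC of size 2.
The largest has 4 vertices.

4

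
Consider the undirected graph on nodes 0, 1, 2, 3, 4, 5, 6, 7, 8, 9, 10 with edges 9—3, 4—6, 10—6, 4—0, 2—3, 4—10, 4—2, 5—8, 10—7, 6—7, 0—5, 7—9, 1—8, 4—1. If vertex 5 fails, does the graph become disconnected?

No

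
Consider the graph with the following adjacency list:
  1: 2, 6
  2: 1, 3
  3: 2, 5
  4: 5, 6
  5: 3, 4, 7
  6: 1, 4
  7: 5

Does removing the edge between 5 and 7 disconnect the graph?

Yes

Removing 5-7 leaves no path between 5 and 7: the component count goes from 1 to 2. So it is a bridge.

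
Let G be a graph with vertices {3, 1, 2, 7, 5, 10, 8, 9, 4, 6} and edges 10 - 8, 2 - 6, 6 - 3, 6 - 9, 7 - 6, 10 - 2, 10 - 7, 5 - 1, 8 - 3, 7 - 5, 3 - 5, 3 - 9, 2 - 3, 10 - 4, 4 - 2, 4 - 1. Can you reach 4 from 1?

Yes

From 1 we can reach 1, 2, 3, 4, 5, 6, 7, 8, 9, 10, which includes 4.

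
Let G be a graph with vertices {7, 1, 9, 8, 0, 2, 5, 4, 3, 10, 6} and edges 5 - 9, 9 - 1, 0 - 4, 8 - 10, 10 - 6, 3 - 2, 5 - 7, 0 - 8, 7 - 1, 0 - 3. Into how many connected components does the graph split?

2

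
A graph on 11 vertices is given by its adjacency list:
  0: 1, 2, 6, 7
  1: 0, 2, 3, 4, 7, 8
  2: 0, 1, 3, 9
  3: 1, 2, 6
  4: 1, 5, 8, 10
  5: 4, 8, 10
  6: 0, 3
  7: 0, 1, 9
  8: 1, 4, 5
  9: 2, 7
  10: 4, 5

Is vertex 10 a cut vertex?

Deleting 10 leaves 1 component (was 1) (its neighbors 4, 5 remain connected to each other), so 10 is not a cut vertex.

No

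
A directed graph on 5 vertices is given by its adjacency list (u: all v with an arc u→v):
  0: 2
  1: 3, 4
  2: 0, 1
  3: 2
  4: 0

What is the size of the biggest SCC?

5

{0, 1, 2, 3, 4} are all mutually reachable — one SCC of size 5.
The largest has 5 vertices.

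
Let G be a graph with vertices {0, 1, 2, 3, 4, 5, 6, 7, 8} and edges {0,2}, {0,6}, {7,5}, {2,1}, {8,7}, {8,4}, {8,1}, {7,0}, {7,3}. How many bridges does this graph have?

4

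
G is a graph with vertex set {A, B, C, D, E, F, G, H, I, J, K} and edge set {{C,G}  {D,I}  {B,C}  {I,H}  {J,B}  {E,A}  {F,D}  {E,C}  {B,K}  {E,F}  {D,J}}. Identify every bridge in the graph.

A-E, B-K, C-G, D-I, H-I

The edges on the cycle E-F-D-J-B-C-E are not bridges since each lies on that cycle.
But removing H–I disconnects H from I; removing D–I disconnects D from I; removing E–A disconnects E from A; removing G–C disconnects G from C — these are bridges.
In total 5 edges are bridges.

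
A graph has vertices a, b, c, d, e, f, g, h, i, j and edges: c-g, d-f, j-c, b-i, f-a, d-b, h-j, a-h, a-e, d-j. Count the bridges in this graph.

5

The edges on the cycle d-f-a-h-j-d are not bridges since each lies on that cycle.
But removing d-b disconnects d from b; removing a-e disconnects a from e; removing g-c disconnects g from c; removing i-b disconnects i from b — these are bridges.
In total 5 edges are bridges.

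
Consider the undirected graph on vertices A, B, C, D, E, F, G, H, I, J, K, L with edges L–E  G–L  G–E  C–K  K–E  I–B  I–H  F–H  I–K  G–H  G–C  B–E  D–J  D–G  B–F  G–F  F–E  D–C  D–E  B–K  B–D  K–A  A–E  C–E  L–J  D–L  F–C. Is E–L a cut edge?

After removing E–L, the path E-D-L still connects them, so the edge is not a bridge.

No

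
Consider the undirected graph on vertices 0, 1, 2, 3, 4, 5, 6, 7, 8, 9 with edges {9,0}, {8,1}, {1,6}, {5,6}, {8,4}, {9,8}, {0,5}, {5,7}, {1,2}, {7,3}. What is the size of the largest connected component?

10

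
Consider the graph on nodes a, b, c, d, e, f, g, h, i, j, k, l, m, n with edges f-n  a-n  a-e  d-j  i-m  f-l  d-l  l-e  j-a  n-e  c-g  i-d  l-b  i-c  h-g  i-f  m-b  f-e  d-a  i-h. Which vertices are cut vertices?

i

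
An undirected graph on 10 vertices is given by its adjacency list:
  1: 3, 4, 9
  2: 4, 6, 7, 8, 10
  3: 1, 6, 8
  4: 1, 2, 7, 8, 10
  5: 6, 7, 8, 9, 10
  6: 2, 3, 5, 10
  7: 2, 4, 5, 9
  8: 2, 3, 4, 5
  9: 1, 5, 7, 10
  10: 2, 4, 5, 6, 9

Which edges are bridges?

The edges on the cycle 4-8-2-4 are not bridges since each lies on that cycle.
Every edge lies on some cycle, so there are no bridges.

none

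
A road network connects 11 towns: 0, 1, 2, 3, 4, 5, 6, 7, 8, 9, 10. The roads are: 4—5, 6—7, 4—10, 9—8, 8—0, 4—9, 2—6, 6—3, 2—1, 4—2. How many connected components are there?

Starting from 0 we can reach 0, 1, 2, 3, 4, 5, 6, 7, 8, 9, 10. That is one component of size 11.
Total: 1 component.

1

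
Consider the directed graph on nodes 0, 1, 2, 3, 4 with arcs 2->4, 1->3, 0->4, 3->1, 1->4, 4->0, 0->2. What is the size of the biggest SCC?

3

{0, 2, 4} are all mutually reachable — one SCC of size 3.
{1, 3} are all mutually reachable — one SCC of size 2.
The largest has 3 vertices.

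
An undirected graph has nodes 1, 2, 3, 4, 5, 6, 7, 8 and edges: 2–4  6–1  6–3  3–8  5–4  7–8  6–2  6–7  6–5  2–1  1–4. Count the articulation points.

Removing 6 increases the component count from 1 to 2, so 6 is a cut vertex.
By contrast removing 3 leaves 1 component; it is not a cut vertex. No other vertex is a cut vertex either.

1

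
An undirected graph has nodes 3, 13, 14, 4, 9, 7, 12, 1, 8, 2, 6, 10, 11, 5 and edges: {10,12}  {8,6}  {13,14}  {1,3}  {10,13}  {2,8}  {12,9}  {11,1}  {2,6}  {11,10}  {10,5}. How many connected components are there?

4

7 is isolated — a component by itself.
4 is isolated — a component by itself.
Starting from 2 we can reach 2, 6, 8. That is one component of size 3.
Starting from 1 we can reach 1, 3, 5, 9, 10, 11, 12, 13, 14. That is one component of size 9.
Total: 4 components.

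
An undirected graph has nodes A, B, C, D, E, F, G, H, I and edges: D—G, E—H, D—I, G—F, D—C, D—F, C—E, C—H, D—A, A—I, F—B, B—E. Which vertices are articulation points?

D

Removing D increases the component count from 1 to 2, so D is a cut vertex.
By contrast removing G leaves 1 component; it is not a cut vertex. No other vertex is a cut vertex either.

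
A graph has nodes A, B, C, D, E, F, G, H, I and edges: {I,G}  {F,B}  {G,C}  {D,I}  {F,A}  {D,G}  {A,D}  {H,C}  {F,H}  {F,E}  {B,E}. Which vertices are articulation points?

F

Removing F increases the component count from 1 to 2, so F is a cut vertex.
By contrast removing H leaves 1 component; it is not a cut vertex. No other vertex is a cut vertex either.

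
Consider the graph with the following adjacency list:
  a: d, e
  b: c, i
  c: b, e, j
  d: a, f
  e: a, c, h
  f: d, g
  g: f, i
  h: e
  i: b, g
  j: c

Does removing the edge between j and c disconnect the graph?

Yes

Removing j-c leaves no path between j and c: the component count goes from 1 to 2. So it is a bridge.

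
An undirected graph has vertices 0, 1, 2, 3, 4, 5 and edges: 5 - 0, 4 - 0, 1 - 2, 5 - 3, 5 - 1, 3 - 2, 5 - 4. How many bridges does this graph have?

The edges on the cycle 5-4-0-5 are not bridges since each lies on that cycle.
Every edge lies on some cycle, so there are no bridges.

0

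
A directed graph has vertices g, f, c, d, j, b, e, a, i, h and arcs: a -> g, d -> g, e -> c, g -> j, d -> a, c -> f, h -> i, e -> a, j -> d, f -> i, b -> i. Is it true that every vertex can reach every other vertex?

There is no directed path from e to h, so the graph is not strongly connected.

No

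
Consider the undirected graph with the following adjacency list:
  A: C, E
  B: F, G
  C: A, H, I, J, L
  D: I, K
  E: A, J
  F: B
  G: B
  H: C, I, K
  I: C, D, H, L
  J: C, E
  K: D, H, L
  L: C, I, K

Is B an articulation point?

Yes

Deleting B raises the number of components from 2 to 3, so B is a cut vertex.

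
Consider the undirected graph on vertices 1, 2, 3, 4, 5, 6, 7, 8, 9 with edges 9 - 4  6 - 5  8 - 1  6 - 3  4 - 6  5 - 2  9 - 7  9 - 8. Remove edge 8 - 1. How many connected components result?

Before removal there is 1 component.
8 - 1 is a bridge — removing it separates 8's side from 1's side.
After removal: 2 components.

2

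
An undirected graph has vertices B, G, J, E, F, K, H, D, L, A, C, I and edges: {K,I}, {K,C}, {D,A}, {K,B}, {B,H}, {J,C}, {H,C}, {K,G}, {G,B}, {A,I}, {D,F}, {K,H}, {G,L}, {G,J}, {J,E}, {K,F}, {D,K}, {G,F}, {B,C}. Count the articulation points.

Removing G increases the component count from 1 to 2, so G is a cut vertex.
Removing J increases the component count from 1 to 2, so J is a cut vertex.
By contrast removing L leaves 1 component; it is not a cut vertex. No other vertex is a cut vertex either.

2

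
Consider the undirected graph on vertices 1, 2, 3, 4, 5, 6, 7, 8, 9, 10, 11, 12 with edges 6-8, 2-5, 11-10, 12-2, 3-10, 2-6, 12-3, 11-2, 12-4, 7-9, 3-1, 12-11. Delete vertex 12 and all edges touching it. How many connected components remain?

3

With 12 gone, the remaining components are: {4}; {7, 9}; {1, 2, 3, 5, 6, 8, 10, 11}.
That is 3 components.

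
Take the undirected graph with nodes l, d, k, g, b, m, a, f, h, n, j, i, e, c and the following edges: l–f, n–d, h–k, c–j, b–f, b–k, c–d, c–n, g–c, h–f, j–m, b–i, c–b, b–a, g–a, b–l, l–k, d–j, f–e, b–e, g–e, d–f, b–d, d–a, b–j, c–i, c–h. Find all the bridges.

The edges on the cycle c-n-d-b-c are not bridges since each lies on that cycle.
But removing j–m disconnects j from m — this is a bridge.

j-m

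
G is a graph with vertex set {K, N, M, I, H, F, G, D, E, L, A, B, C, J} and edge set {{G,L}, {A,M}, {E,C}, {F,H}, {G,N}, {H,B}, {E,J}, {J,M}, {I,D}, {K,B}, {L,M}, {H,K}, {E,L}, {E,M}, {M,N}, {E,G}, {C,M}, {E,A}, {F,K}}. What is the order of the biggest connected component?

8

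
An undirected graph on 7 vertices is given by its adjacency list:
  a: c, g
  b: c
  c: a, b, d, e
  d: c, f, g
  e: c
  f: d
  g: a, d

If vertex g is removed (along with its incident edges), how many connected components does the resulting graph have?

1

With g gone, the remaining components are: {a, b, c, d, e, f}.
That is 1 component.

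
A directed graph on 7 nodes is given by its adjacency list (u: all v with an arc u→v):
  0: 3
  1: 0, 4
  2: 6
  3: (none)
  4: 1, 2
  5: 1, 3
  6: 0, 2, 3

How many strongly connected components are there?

5

{1, 4} are all mutually reachable — one SCC of size 2.
{2, 6} are all mutually reachable — one SCC of size 2.
{5} is an SCC by itself.
{0} is an SCC by itself.
{3} is an SCC by itself.
That gives 5 strongly connected components.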